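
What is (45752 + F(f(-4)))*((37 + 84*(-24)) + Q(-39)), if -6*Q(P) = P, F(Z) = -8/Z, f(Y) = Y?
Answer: -90249765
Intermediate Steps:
Q(P) = -P/6
(45752 + F(f(-4)))*((37 + 84*(-24)) + Q(-39)) = (45752 - 8/(-4))*((37 + 84*(-24)) - ⅙*(-39)) = (45752 - 8*(-¼))*((37 - 2016) + 13/2) = (45752 + 2)*(-1979 + 13/2) = 45754*(-3945/2) = -90249765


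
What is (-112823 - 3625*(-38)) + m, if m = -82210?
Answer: -57283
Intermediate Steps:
(-112823 - 3625*(-38)) + m = (-112823 - 3625*(-38)) - 82210 = (-112823 + 137750) - 82210 = 24927 - 82210 = -57283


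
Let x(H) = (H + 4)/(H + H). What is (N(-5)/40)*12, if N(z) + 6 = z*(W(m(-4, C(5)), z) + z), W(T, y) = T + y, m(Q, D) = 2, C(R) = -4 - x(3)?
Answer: 51/5 ≈ 10.200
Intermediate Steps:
x(H) = (4 + H)/(2*H) (x(H) = (4 + H)/((2*H)) = (4 + H)*(1/(2*H)) = (4 + H)/(2*H))
C(R) = -31/6 (C(R) = -4 - (4 + 3)/(2*3) = -4 - 7/(2*3) = -4 - 1*7/6 = -4 - 7/6 = -31/6)
N(z) = -6 + z*(2 + 2*z) (N(z) = -6 + z*((2 + z) + z) = -6 + z*(2 + 2*z))
(N(-5)/40)*12 = ((-6 + 2*(-5) + 2*(-5)²)/40)*12 = ((-6 - 10 + 2*25)*(1/40))*12 = ((-6 - 10 + 50)*(1/40))*12 = (34*(1/40))*12 = (17/20)*12 = 51/5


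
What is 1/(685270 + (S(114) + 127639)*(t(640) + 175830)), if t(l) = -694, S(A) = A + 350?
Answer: 1/22436132278 ≈ 4.4571e-11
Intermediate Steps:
S(A) = 350 + A
1/(685270 + (S(114) + 127639)*(t(640) + 175830)) = 1/(685270 + ((350 + 114) + 127639)*(-694 + 175830)) = 1/(685270 + (464 + 127639)*175136) = 1/(685270 + 128103*175136) = 1/(685270 + 22435447008) = 1/22436132278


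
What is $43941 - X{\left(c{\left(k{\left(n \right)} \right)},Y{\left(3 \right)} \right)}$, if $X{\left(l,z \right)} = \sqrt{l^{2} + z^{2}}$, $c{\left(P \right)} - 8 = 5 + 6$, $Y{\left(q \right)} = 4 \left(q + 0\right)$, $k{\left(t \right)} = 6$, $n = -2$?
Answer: $43941 - \sqrt{505} \approx 43919.0$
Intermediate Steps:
$Y{\left(q \right)} = 4 q$
$c{\left(P \right)} = 19$ ($c{\left(P \right)} = 8 + \left(5 + 6\right) = 8 + 11 = 19$)
$43941 - X{\left(c{\left(k{\left(n \right)} \right)},Y{\left(3 \right)} \right)} = 43941 - \sqrt{19^{2} + \left(4 \cdot 3\right)^{2}} = 43941 - \sqrt{361 + 12^{2}} = 43941 - \sqrt{361 + 144} = 43941 - \sqrt{505}$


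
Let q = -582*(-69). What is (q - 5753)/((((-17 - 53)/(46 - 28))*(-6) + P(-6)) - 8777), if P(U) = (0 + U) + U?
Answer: -103215/26297 ≈ -3.9250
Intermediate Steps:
P(U) = 2*U (P(U) = U + U = 2*U)
q = 40158
(q - 5753)/((((-17 - 53)/(46 - 28))*(-6) + P(-6)) - 8777) = (40158 - 5753)/((((-17 - 53)/(46 - 28))*(-6) + 2*(-6)) - 8777) = 34405/((-70/18*(-6) - 12) - 8777) = 34405/((-70*1/18*(-6) - 12) - 8777) = 34405/((-35/9*(-6) - 12) - 8777) = 34405/((70/3 - 12) - 8777) = 34405/(34/3 - 8777) = 34405/(-26297/3) = 34405*(-3/26297) = -103215/26297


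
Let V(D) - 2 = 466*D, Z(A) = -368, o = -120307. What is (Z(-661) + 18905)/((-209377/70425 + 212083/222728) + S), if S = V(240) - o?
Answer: 290764326817800/3641369159915419 ≈ 0.079850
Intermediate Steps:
V(D) = 2 + 466*D
S = 232149 (S = (2 + 466*240) - 1*(-120307) = (2 + 111840) + 120307 = 111842 + 120307 = 232149)
(Z(-661) + 18905)/((-209377/70425 + 212083/222728) + S) = (-368 + 18905)/((-209377/70425 + 212083/222728) + 232149) = 18537/((-209377*1/70425 + 212083*(1/222728)) + 232149) = 18537/((-209377/70425 + 212083/222728) + 232149) = 18537/(-31698175181/15685619400 + 232149) = 18537/(3641369159915419/15685619400) = 18537*(15685619400/3641369159915419) = 290764326817800/3641369159915419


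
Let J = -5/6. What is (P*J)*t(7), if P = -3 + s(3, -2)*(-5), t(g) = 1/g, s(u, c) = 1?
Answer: 20/21 ≈ 0.95238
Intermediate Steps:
P = -8 (P = -3 + 1*(-5) = -3 - 5 = -8)
J = -⅚ (J = -5*⅙ = -⅚ ≈ -0.83333)
(P*J)*t(7) = -8*(-⅚)/7 = (20/3)*(⅐) = 20/21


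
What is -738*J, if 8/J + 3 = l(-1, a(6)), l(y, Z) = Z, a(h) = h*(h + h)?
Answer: -1968/23 ≈ -85.565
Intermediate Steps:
a(h) = 2*h² (a(h) = h*(2*h) = 2*h²)
J = 8/69 (J = 8/(-3 + 2*6²) = 8/(-3 + 2*36) = 8/(-3 + 72) = 8/69 ≈ 0.11594)
-738*J = -738*8/69 = -1968/23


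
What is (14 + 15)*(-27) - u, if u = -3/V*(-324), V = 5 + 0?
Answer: -4887/5 ≈ -977.40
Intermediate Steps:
V = 5
u = 972/5 (u = -3/5*(-324) = 972/5 ≈ 194.40)
(14 + 15)*(-27) - u = (14 + 15)*(-27) - 1*972/5 = 29*(-27) - 972/5 = -783 - 972/5 = -4887/5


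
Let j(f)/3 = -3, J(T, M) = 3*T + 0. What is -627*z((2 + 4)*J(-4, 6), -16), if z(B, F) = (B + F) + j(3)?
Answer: 60819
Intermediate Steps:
J(T, M) = 3*T
j(f) = -9 (j(f) = 3*(-3) = -9)
z(B, F) = -9 + B + F (z(B, F) = (B + F) - 9 = -9 + B + F)
-627*z((2 + 4)*J(-4, 6), -16) = -627*(-9 + (2 + 4)*(3*(-4)) - 16) = -627*(-9 + 6*(-12) - 16) = -627*(-9 - 72 - 16) = -627*(-97) = 60819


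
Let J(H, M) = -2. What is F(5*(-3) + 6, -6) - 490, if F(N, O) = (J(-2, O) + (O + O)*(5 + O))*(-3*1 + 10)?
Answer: -420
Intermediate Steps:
F(N, O) = -14 + 14*O*(5 + O) (F(N, O) = (-2 + (O + O)*(5 + O))*(-3*1 + 10) = (-2 + (2*O)*(5 + O))*(-3 + 10) = (-2 + 2*O*(5 + O))*7 = -14 + 14*O*(5 + O))
F(5*(-3) + 6, -6) - 490 = (-14 + 14*(-6)**2 + 70*(-6)) - 490 = (-14 + 14*36 - 420) - 490 = (-14 + 504 - 420) - 490 = 70 - 490 = -420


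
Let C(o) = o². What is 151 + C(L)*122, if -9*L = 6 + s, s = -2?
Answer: 14183/81 ≈ 175.10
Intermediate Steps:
L = -4/9 (L = -(6 - 2)/9 = -⅑*4 = -4/9 ≈ -0.44444)
151 + C(L)*122 = 151 + (-4/9)²*122 = 151 + (16/81)*122 = 151 + 1952/81 = 14183/81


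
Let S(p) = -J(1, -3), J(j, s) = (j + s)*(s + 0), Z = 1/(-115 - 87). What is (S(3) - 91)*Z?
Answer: 97/202 ≈ 0.48020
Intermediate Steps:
Z = -1/202 (Z = 1/(-202) = -1/202 ≈ -0.0049505)
J(j, s) = s*(j + s) (J(j, s) = (j + s)*s = s*(j + s))
S(p) = -6 (S(p) = -(-3)*(1 - 3) = -(-3)*(-2) = -1*6 = -6)
(S(3) - 91)*Z = (-6 - 91)*(-1/202) = -97*(-1/202) = 97/202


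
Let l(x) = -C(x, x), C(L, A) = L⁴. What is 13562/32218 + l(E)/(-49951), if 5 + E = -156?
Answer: 10823947482000/804660659 ≈ 13452.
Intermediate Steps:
E = -161 (E = -5 - 156 = -161)
l(x) = -x⁴
13562/32218 + l(E)/(-49951) = 13562/32218 - 1*(-161)⁴/(-49951) = 13562*(1/32218) - 1*671898241*(-1/49951) = 6781/16109 - 671898241*(-1/49951) = 6781/16109 + 671898241/49951 = 10823947482000/804660659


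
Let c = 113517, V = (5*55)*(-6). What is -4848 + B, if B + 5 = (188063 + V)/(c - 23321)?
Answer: -437534775/90196 ≈ -4850.9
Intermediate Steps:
V = -1650 (V = 275*(-6) = -1650)
B = -264567/90196 (B = -5 + (188063 - 1650)/(113517 - 23321) = -5 + 186413/90196 = -264567/90196 ≈ -2.9332)
-4848 + B = -4848 - 264567/90196 = -437534775/90196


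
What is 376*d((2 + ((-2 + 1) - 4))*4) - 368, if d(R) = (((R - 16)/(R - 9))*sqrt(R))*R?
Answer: -368 - 12032*I*sqrt(3) ≈ -368.0 - 20840.0*I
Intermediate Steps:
d(R) = R**(3/2)*(-16 + R)/(-9 + R) (d(R) = (((-16 + R)/(-9 + R))*sqrt(R))*R = (sqrt(R)*(-16 + R)/(-9 + R))*R = R**(3/2)*(-16 + R)/(-9 + R))
376*d((2 + ((-2 + 1) - 4))*4) - 368 = 376*(((2 + ((-2 + 1) - 4))*4)**(3/2)*(-16 + (2 + ((-2 + 1) - 4))*4)/(-9 + (2 + ((-2 + 1) - 4))*4)) - 368 = 376*(((2 + (-1 - 4))*4)**(3/2)*(-16 + (2 + (-1 - 4))*4)/(-9 + (2 + (-1 - 4))*4)) - 368 = 376*(((2 - 5)*4)**(3/2)*(-16 + (2 - 5)*4)/(-9 + (2 - 5)*4)) - 368 = 376*((-3*4)**(3/2)*(-16 - 3*4)/(-9 - 3*4)) - 368 = 376*((-12)**(3/2)*(-16 - 12)/(-9 - 12)) - 368 = 376*(-24*I*sqrt(3)*(-28)/(-21)) - 368 = 376*(-24*I*sqrt(3)*(-1/21)*(-28)) - 368 = 376*(-32*I*sqrt(3)) - 368 = -12032*I*sqrt(3) - 368 = -368 - 12032*I*sqrt(3)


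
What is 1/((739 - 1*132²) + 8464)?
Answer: -1/8221 ≈ -0.00012164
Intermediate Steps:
1/((739 - 1*132²) + 8464) = 1/((739 - 1*17424) + 8464) = 1/((739 - 17424) + 8464) = 1/(-16685 + 8464) = 1/(-8221) = -1/8221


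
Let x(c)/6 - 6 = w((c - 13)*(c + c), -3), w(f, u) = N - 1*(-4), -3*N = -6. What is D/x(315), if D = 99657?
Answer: 11073/8 ≈ 1384.1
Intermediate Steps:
N = 2 (N = -⅓*(-6) = 2)
w(f, u) = 6 (w(f, u) = 2 - 1*(-4) = 2 + 4 = 6)
x(c) = 72 (x(c) = 36 + 6*6 = 36 + 36 = 72)
D/x(315) = 99657/72 = 99657*(1/72) = 11073/8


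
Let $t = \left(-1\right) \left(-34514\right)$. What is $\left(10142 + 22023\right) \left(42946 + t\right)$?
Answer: $2491500900$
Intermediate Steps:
$t = 34514$
$\left(10142 + 22023\right) \left(42946 + t\right) = \left(10142 + 22023\right) \left(42946 + 34514\right) = 32165 \cdot 77460 = 2491500900$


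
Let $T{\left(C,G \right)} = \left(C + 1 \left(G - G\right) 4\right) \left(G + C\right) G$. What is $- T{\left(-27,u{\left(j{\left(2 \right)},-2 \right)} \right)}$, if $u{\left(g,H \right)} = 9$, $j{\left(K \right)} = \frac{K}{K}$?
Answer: $-4374$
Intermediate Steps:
$j{\left(K \right)} = 1$
$T{\left(C,G \right)} = C G \left(C + G\right)$ ($T{\left(C,G \right)} = \left(C + 1 \cdot 0 \cdot 4\right) \left(C + G\right) G = \left(C + 0 \cdot 4\right) \left(C + G\right) G = \left(C + 0\right) \left(C + G\right) G = C \left(C + G\right) G = C G \left(C + G\right)$)
$- T{\left(-27,u{\left(j{\left(2 \right)},-2 \right)} \right)} = - \left(-27\right) 9 \left(-27 + 9\right) = - \left(-27\right) 9 \left(-18\right) = \left(-1\right) 4374 = -4374$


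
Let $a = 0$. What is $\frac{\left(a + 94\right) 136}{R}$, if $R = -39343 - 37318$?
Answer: $- \frac{12784}{76661} \approx -0.16676$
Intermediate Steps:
$R = -76661$ ($R = -39343 - 37318 = -76661$)
$\frac{\left(a + 94\right) 136}{R} = \frac{\left(0 + 94\right) 136}{-76661} = 94 \cdot 136 \left(- \frac{1}{76661}\right) = 12784 \left(- \frac{1}{76661}\right) = - \frac{12784}{76661}$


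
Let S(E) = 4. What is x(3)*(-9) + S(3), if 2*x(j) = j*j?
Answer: -73/2 ≈ -36.500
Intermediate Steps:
x(j) = j**2/2 (x(j) = (j*j)/2 = j**2/2)
x(3)*(-9) + S(3) = ((1/2)*3**2)*(-9) + 4 = ((1/2)*9)*(-9) + 4 = (9/2)*(-9) + 4 = -81/2 + 4 = -73/2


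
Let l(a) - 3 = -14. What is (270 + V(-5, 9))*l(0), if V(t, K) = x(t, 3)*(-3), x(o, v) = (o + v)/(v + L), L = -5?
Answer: -2937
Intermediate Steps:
x(o, v) = (o + v)/(-5 + v) (x(o, v) = (o + v)/(v - 5) = (o + v)/(-5 + v))
l(a) = -11 (l(a) = 3 - 14 = -11)
V(t, K) = 9/2 + 3*t/2 (V(t, K) = ((t + 3)/(-5 + 3))*(-3) = ((3 + t)/(-2))*(-3) = -(3 + t)/2*(-3) = (-3/2 - t/2)*(-3) = 9/2 + 3*t/2)
(270 + V(-5, 9))*l(0) = (270 + (9/2 + (3/2)*(-5)))*(-11) = (270 + (9/2 - 15/2))*(-11) = (270 - 3)*(-11) = 267*(-11) = -2937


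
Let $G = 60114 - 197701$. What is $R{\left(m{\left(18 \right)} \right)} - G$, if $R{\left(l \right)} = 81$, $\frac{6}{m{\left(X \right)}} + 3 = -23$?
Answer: $137668$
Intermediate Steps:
$m{\left(X \right)} = - \frac{3}{13}$ ($m{\left(X \right)} = \frac{6}{-3 - 23} = \frac{6}{-26} = 6 \left(- \frac{1}{26}\right) = - \frac{3}{13}$)
$G = -137587$ ($G = 60114 - 197701 = -137587$)
$R{\left(m{\left(18 \right)} \right)} - G = 81 - -137587 = 81 + 137587 = 137668$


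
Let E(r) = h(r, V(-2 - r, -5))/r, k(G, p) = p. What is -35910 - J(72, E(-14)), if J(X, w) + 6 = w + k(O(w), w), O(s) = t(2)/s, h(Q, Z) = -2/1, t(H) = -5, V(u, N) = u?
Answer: -251330/7 ≈ -35904.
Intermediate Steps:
h(Q, Z) = -2 (h(Q, Z) = -2*1 = -2)
O(s) = -5/s
E(r) = -2/r
J(X, w) = -6 + 2*w (J(X, w) = -6 + (w + w) = -6 + 2*w)
-35910 - J(72, E(-14)) = -35910 - (-6 + 2*(-2/(-14))) = -35910 - (-6 + 2*(-2*(-1/14))) = -35910 - (-6 + 2*(1/7)) = -35910 - (-6 + 2/7) = -35910 - 1*(-40/7) = -35910 + 40/7 = -251330/7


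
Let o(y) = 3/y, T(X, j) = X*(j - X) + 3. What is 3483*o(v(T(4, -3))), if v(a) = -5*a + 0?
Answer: 10449/125 ≈ 83.592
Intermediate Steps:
T(X, j) = 3 + X*(j - X)
v(a) = -5*a
3483*o(v(T(4, -3))) = 3483*(3/((-5*(3 - 1*4² + 4*(-3))))) = 3483*(3/((-5*(3 - 1*16 - 12)))) = 3483*(3/((-5*(3 - 16 - 12)))) = 3483*(3/((-5*(-25)))) = 3483*(3/125) = 10449/125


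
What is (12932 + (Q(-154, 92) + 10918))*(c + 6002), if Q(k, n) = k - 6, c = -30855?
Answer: -588767570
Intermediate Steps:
Q(k, n) = -6 + k
(12932 + (Q(-154, 92) + 10918))*(c + 6002) = (12932 + ((-6 - 154) + 10918))*(-30855 + 6002) = (12932 + (-160 + 10918))*(-24853) = (12932 + 10758)*(-24853) = 23690*(-24853) = -588767570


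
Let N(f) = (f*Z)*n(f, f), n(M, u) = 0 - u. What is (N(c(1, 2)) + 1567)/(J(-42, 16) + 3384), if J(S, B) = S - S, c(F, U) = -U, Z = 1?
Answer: 521/1128 ≈ 0.46188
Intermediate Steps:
n(M, u) = -u
J(S, B) = 0
N(f) = -f² (N(f) = (f*1)*(-f) = f*(-f) = -f²)
(N(c(1, 2)) + 1567)/(J(-42, 16) + 3384) = (-(-1*2)² + 1567)/(0 + 3384) = (-1*(-2)² + 1567)/3384 = (-1*4 + 1567)*(1/3384) = (-4 + 1567)*(1/3384) = 1563*(1/3384) = 521/1128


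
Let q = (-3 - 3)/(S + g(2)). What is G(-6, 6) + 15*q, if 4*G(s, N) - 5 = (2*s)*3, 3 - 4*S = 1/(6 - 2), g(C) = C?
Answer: -7093/172 ≈ -41.238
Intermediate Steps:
S = 11/16 (S = ¾ - 1/(4*(6 - 2)) = ¾ - ¼/4 = ¾ - ¼*¼ = ¾ - 1/16 = 11/16 ≈ 0.68750)
G(s, N) = 5/4 + 3*s/2 (G(s, N) = 5/4 + ((2*s)*3)/4 = 5/4 + (6*s)/4 = 5/4 + 3*s/2)
q = -96/43 (q = (-3 - 3)/(11/16 + 2) = -6/43/16 = -6*16/43 = -96/43 ≈ -2.2326)
G(-6, 6) + 15*q = (5/4 + (3/2)*(-6)) + 15*(-96/43) = (5/4 - 9) - 1440/43 = -31/4 - 1440/43 = -7093/172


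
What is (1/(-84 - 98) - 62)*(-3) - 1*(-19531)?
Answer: 3588497/182 ≈ 19717.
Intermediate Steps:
(1/(-84 - 98) - 62)*(-3) - 1*(-19531) = (1/(-182) - 62)*(-3) + 19531 = (-1/182 - 62)*(-3) + 19531 = -11285/182*(-3) + 19531 = 33855/182 + 19531 = 3588497/182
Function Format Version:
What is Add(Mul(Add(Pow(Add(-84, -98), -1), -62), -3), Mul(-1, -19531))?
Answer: Rational(3588497, 182) ≈ 19717.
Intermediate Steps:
Add(Mul(Add(Pow(Add(-84, -98), -1), -62), -3), Mul(-1, -19531)) = Add(Mul(Add(Pow(-182, -1), -62), -3), 19531) = Add(Mul(Add(Rational(-1, 182), -62), -3), 19531) = Add(Mul(Rational(-11285, 182), -3), 19531) = Add(Rational(33855, 182), 19531) = Rational(3588497, 182)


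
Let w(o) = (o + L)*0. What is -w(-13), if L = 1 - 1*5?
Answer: 0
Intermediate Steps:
L = -4 (L = 1 - 5 = -4)
w(o) = 0 (w(o) = (o - 4)*0 = (-4 + o)*0 = 0)
-w(-13) = -1*0 = 0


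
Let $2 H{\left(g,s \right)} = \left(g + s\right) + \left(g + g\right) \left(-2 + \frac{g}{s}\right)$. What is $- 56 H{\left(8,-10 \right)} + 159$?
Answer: $\frac{7347}{5} \approx 1469.4$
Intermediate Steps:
$H{\left(g,s \right)} = \frac{g}{2} + \frac{s}{2} + g \left(-2 + \frac{g}{s}\right)$ ($H{\left(g,s \right)} = \frac{\left(g + s\right) + \left(g + g\right) \left(-2 + \frac{g}{s}\right)}{2} = \frac{\left(g + s\right) + 2 g \left(-2 + \frac{g}{s}\right)}{2} = \frac{g + s + 2 g \left(-2 + \frac{g}{s}\right)}{2} = \frac{g}{2} + \frac{s}{2} + g \left(-2 + \frac{g}{s}\right)$)
$- 56 H{\left(8,-10 \right)} + 159 = - 56 \frac{8^{2} - - 5 \left(\left(-1\right) \left(-10\right) + 3 \cdot 8\right)}{-10} + 159 = - 56 \left(- \frac{64 - - 5 \left(10 + 24\right)}{10}\right) + 159 = - 56 \left(- \frac{64 - \left(-5\right) 34}{10}\right) + 159 = - 56 \left(- \frac{64 + 170}{10}\right) + 159 = - 56 \left(\left(- \frac{1}{10}\right) 234\right) + 159 = \left(-56\right) \left(- \frac{117}{5}\right) + 159 = \frac{6552}{5} + 159 = \frac{7347}{5}$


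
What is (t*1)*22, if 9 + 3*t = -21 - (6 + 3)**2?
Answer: -814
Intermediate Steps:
t = -37 (t = -3 + (-21 - (6 + 3)**2)/3 = -3 + (-21 - 1*9**2)/3 = -3 + (-21 - 1*81)/3 = -3 + (-21 - 81)/3 = -3 + (1/3)*(-102) = -3 - 34 = -37)
(t*1)*22 = -37*1*22 = -37*22 = -814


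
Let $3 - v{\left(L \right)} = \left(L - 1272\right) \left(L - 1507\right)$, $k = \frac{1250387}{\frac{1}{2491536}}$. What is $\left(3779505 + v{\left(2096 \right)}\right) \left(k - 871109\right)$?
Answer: $10262608611782733556$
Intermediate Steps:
$k = 3115384224432$ ($k = 1250387 \frac{1}{\frac{1}{2491536}} = 1250387 \cdot 2491536 = 3115384224432$)
$v{\left(L \right)} = 3 - \left(-1507 + L\right) \left(-1272 + L\right)$ ($v{\left(L \right)} = 3 - \left(L - 1272\right) \left(L - 1507\right) = 3 - \left(-1272 + L\right) \left(-1507 + L\right) = 3 - \left(-1507 + L\right) \left(-1272 + L\right)$)
$\left(3779505 + v{\left(2096 \right)}\right) \left(k - 871109\right) = \left(3779505 - 485333\right) \left(3115384224432 - 871109\right) = \left(3779505 - 485333\right) 3115383353323 = 3294172 \cdot 3115383353323 = 10262608611782733556$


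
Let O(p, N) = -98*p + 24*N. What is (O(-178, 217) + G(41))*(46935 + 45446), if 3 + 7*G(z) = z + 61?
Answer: 14657446603/7 ≈ 2.0939e+9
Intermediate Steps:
G(z) = 58/7 + z/7 (G(z) = -3/7 + (z + 61)/7 = -3/7 + (61 + z)/7 = -3/7 + (61/7 + z/7) = 58/7 + z/7)
(O(-178, 217) + G(41))*(46935 + 45446) = ((-98*(-178) + 24*217) + (58/7 + (⅐)*41))*(46935 + 45446) = ((17444 + 5208) + (58/7 + 41/7))*92381 = (22652 + 99/7)*92381 = (158663/7)*92381 = 14657446603/7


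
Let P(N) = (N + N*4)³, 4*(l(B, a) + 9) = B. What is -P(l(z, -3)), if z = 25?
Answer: 166375/64 ≈ 2599.6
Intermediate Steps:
l(B, a) = -9 + B/4
P(N) = 125*N³ (P(N) = (N + 4*N)³ = (5*N)³ = 125*N³)
-P(l(z, -3)) = -125*(-9 + (¼)*25)³ = -125*(-9 + 25/4)³ = -125*(-11/4)³ = -125*(-1331)/64 = -1*(-166375/64) = 166375/64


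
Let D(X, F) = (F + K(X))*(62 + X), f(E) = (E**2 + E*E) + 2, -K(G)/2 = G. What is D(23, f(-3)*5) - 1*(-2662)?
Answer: 7252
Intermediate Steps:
K(G) = -2*G
f(E) = 2 + 2*E**2 (f(E) = (E**2 + E**2) + 2 = 2*E**2 + 2 = 2 + 2*E**2)
D(X, F) = (62 + X)*(F - 2*X) (D(X, F) = (F - 2*X)*(62 + X) = (62 + X)*(F - 2*X))
D(23, f(-3)*5) - 1*(-2662) = (-124*23 - 2*23**2 + 62*((2 + 2*(-3)**2)*5) + ((2 + 2*(-3)**2)*5)*23) - 1*(-2662) = (-2852 - 2*529 + 62*((2 + 2*9)*5) + ((2 + 2*9)*5)*23) + 2662 = (-2852 - 1058 + 62*((2 + 18)*5) + ((2 + 18)*5)*23) + 2662 = (-2852 - 1058 + 62*(20*5) + (20*5)*23) + 2662 = (-2852 - 1058 + 62*100 + 100*23) + 2662 = (-2852 - 1058 + 6200 + 2300) + 2662 = 4590 + 2662 = 7252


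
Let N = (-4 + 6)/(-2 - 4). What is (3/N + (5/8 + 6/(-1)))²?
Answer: 13225/64 ≈ 206.64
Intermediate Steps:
N = -⅓ (N = 2/(-6) = 2*(-⅙) = -⅓ ≈ -0.33333)
(3/N + (5/8 + 6/(-1)))² = (3/(-⅓) + (5/8 + 6/(-1)))² = (3*(-3) + (5*(⅛) + 6*(-1)))² = (-9 + (5/8 - 6))² = (-9 - 43/8)² = (-115/8)² = 13225/64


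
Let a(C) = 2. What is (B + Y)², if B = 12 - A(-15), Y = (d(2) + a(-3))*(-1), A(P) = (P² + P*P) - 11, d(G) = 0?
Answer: 184041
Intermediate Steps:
A(P) = -11 + 2*P² (A(P) = (P² + P²) - 11 = 2*P² - 11 = -11 + 2*P²)
Y = -2 (Y = (0 + 2)*(-1) = 2*(-1) = -2)
B = -427 (B = 12 - (-11 + 2*(-15)²) = 12 - (-11 + 2*225) = 12 - (-11 + 450) = 12 - 1*439 = 12 - 439 = -427)
(B + Y)² = (-427 - 2)² = (-429)² = 184041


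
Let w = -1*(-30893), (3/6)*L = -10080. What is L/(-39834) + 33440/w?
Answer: 108602880/68366209 ≈ 1.5885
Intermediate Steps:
L = -20160 (L = 2*(-10080) = -20160)
w = 30893
L/(-39834) + 33440/w = -20160/(-39834) + 33440/30893 = -20160*(-1/39834) + 33440*(1/30893) = 1120/2213 + 33440/30893 = 108602880/68366209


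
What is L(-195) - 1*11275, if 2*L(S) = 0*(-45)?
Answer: -11275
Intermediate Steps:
L(S) = 0 (L(S) = (0*(-45))/2 = (½)*0 = 0)
L(-195) - 1*11275 = 0 - 1*11275 = 0 - 11275 = -11275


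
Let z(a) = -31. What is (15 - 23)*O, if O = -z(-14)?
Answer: -248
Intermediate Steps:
O = 31 (O = -1*(-31) = 31)
(15 - 23)*O = (15 - 23)*31 = -8*31 = -248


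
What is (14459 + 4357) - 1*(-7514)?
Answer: 26330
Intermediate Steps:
(14459 + 4357) - 1*(-7514) = 18816 + 7514 = 26330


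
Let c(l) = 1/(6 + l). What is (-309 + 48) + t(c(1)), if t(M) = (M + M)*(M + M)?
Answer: -12785/49 ≈ -260.92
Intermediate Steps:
t(M) = 4*M**2 (t(M) = (2*M)*(2*M) = 4*M**2)
(-309 + 48) + t(c(1)) = (-309 + 48) + 4*(1/(6 + 1))**2 = -261 + 4*(1/7)**2 = -261 + 4*(1/49) = -261 + 4/49 = -12785/49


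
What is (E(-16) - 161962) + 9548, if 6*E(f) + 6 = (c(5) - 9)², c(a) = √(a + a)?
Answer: -152415 + (9 - √10)²/6 ≈ -1.5241e+5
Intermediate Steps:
c(a) = √2*√a (c(a) = √(2*a) = √2*√a)
E(f) = -1 + (-9 + √10)²/6 (E(f) = -1 + (√2*√5 - 9)²/6 = -1 + (√10 - 9)²/6 = -1 + (-9 + √10)²/6)
(E(-16) - 161962) + 9548 = ((85/6 - 3*√10) - 161962) + 9548 = (-971687/6 - 3*√10) + 9548 = -914399/6 - 3*√10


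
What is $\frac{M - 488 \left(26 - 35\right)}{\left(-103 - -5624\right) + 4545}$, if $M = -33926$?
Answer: $- \frac{14767}{5033} \approx -2.934$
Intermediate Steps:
$\frac{M - 488 \left(26 - 35\right)}{\left(-103 - -5624\right) + 4545} = \frac{-33926 - 488 \left(26 - 35\right)}{\left(-103 - -5624\right) + 4545} = \frac{-33926 - -4392}{\left(-103 + 5624\right) + 4545} = \frac{-33926 + 4392}{5521 + 4545} = - \frac{29534}{10066} = \left(-29534\right) \frac{1}{10066} = - \frac{14767}{5033}$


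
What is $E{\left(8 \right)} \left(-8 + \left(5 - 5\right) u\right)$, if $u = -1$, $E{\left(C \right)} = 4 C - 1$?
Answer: $-248$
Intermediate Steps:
$E{\left(C \right)} = -1 + 4 C$
$E{\left(8 \right)} \left(-8 + \left(5 - 5\right) u\right) = \left(-1 + 4 \cdot 8\right) \left(-8 + \left(5 - 5\right) \left(-1\right)\right) = \left(-1 + 32\right) \left(-8 + 0 \left(-1\right)\right) = 31 \left(-8 + 0\right) = 31 \left(-8\right) = -248$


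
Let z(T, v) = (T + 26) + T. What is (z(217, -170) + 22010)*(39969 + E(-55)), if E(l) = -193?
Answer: 893766720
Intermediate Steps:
z(T, v) = 26 + 2*T (z(T, v) = (26 + T) + T = 26 + 2*T)
(z(217, -170) + 22010)*(39969 + E(-55)) = ((26 + 2*217) + 22010)*(39969 - 193) = ((26 + 434) + 22010)*39776 = (460 + 22010)*39776 = 22470*39776 = 893766720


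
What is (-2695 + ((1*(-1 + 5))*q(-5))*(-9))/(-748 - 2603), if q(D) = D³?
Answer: -1805/3351 ≈ -0.53864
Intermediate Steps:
(-2695 + ((1*(-1 + 5))*q(-5))*(-9))/(-748 - 2603) = (-2695 + ((1*(-1 + 5))*(-5)³)*(-9))/(-748 - 2603) = (-2695 + ((1*4)*(-125))*(-9))/(-3351) = (-2695 + (4*(-125))*(-9))*(-1/3351) = (-2695 - 500*(-9))*(-1/3351) = (-2695 + 4500)*(-1/3351) = 1805*(-1/3351) = -1805/3351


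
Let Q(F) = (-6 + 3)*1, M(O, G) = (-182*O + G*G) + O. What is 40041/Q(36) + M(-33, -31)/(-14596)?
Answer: -97409873/7298 ≈ -13347.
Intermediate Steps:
M(O, G) = G**2 - 181*O (M(O, G) = (-182*O + G**2) + O = (G**2 - 182*O) + O = G**2 - 181*O)
Q(F) = -3 (Q(F) = -3*1 = -3)
40041/Q(36) + M(-33, -31)/(-14596) = 40041/(-3) + ((-31)**2 - 181*(-33))/(-14596) = 40041*(-1/3) + (961 + 5973)*(-1/14596) = -13347 + 6934*(-1/14596) = -13347 - 3467/7298 = -97409873/7298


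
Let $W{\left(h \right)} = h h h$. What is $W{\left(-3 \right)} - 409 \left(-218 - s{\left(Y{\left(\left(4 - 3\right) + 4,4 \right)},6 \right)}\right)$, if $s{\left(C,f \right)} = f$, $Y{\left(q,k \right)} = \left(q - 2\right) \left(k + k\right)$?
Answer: $91589$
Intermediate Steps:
$Y{\left(q,k \right)} = 2 k \left(-2 + q\right)$ ($Y{\left(q,k \right)} = \left(-2 + q\right) 2 k = 2 k \left(-2 + q\right)$)
$W{\left(h \right)} = h^{3}$ ($W{\left(h \right)} = h^{2} h = h^{3}$)
$W{\left(-3 \right)} - 409 \left(-218 - s{\left(Y{\left(\left(4 - 3\right) + 4,4 \right)},6 \right)}\right) = \left(-3\right)^{3} - 409 \left(-218 - 6\right) = -27 - 409 \left(-218 - 6\right) = -27 - -91616 = -27 + 91616 = 91589$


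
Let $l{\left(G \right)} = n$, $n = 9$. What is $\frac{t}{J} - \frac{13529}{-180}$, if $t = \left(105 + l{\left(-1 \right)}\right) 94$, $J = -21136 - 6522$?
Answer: $\frac{186128101}{2489220} \approx 74.774$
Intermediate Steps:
$J = -27658$ ($J = -21136 - 6522 = -27658$)
$l{\left(G \right)} = 9$
$t = 10716$ ($t = \left(105 + 9\right) 94 = 114 \cdot 94 = 10716$)
$\frac{t}{J} - \frac{13529}{-180} = \frac{10716}{-27658} - \frac{13529}{-180} = 10716 \left(- \frac{1}{27658}\right) - - \frac{13529}{180} = - \frac{5358}{13829} + \frac{13529}{180} = \frac{186128101}{2489220}$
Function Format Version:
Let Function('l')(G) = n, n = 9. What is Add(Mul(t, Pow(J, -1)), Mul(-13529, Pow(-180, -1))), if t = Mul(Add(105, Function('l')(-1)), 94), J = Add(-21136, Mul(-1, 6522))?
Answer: Rational(186128101, 2489220) ≈ 74.774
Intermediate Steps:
J = -27658 (J = Add(-21136, -6522) = -27658)
Function('l')(G) = 9
t = 10716 (t = Mul(Add(105, 9), 94) = Mul(114, 94) = 10716)
Add(Mul(t, Pow(J, -1)), Mul(-13529, Pow(-180, -1))) = Add(Mul(10716, Pow(-27658, -1)), Mul(-13529, Pow(-180, -1))) = Add(Mul(10716, Rational(-1, 27658)), Mul(-13529, Rational(-1, 180))) = Add(Rational(-5358, 13829), Rational(13529, 180)) = Rational(186128101, 2489220)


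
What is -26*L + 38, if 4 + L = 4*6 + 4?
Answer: -586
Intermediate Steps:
L = 24 (L = -4 + (4*6 + 4) = -4 + (24 + 4) = -4 + 28 = 24)
-26*L + 38 = -26*24 + 38 = -624 + 38 = -586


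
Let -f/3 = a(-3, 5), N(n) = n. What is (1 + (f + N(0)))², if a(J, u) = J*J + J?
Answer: 289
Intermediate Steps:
a(J, u) = J + J² (a(J, u) = J² + J = J + J²)
f = -18 (f = -(-9)*(1 - 3) = -(-9)*(-2) = -3*6 = -18)
(1 + (f + N(0)))² = (1 + (-18 + 0))² = (1 - 18)² = (-17)² = 289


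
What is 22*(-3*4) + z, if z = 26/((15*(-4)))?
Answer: -7933/30 ≈ -264.43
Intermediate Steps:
z = -13/30 (z = 26/(-60) = 26*(-1/60) = -13/30 ≈ -0.43333)
22*(-3*4) + z = 22*(-3*4) - 13/30 = 22*(-12) - 13/30 = -264 - 13/30 = -7933/30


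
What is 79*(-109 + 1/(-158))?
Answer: -17223/2 ≈ -8611.5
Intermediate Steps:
79*(-109 + 1/(-158)) = 79*(-109 - 1/158) = 79*(-17223/158) = -17223/2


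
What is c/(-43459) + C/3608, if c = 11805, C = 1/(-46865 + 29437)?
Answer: -742301087779/2732711654816 ≈ -0.27164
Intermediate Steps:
C = -1/17428 (C = 1/(-17428) = -1/17428 ≈ -5.7379e-5)
c/(-43459) + C/3608 = 11805/(-43459) - 1/17428/3608 = 11805*(-1/43459) - 1/17428*1/3608 = -11805/43459 - 1/62880224 = -742301087779/2732711654816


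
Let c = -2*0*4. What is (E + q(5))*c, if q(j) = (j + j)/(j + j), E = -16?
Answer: 0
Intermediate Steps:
c = 0 (c = 0*4 = 0)
q(j) = 1 (q(j) = (2*j)/((2*j)) = (2*j)*(1/(2*j)) = 1)
(E + q(5))*c = (-16 + 1)*0 = -15*0 = 0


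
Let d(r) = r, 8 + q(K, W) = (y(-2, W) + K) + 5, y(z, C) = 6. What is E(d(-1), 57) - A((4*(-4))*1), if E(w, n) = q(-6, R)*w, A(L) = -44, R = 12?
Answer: 47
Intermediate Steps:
q(K, W) = 3 + K (q(K, W) = -8 + ((6 + K) + 5) = -8 + (11 + K) = 3 + K)
E(w, n) = -3*w (E(w, n) = (3 - 6)*w = -3*w)
E(d(-1), 57) - A((4*(-4))*1) = -3*(-1) - 1*(-44) = 3 + 44 = 47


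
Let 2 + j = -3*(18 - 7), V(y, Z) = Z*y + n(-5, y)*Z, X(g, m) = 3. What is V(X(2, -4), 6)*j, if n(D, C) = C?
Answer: -1260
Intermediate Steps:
V(y, Z) = 2*Z*y (V(y, Z) = Z*y + y*Z = Z*y + Z*y = 2*Z*y)
j = -35 (j = -2 - 3*(18 - 7) = -2 - 3*11 = -2 - 33 = -35)
V(X(2, -4), 6)*j = (2*6*3)*(-35) = 36*(-35) = -1260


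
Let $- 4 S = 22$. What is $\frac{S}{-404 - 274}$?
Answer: $\frac{11}{1356} \approx 0.0081121$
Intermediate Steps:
$S = - \frac{11}{2}$ ($S = \left(- \frac{1}{4}\right) 22 = - \frac{11}{2} \approx -5.5$)
$\frac{S}{-404 - 274} = - \frac{11}{2 \left(-404 - 274\right)} = - \frac{11}{2 \left(-678\right)} = \left(- \frac{11}{2}\right) \left(- \frac{1}{678}\right) = \frac{11}{1356}$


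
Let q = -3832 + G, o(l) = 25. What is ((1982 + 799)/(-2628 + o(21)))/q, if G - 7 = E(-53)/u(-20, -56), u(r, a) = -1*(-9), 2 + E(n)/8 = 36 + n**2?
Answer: 25029/30405643 ≈ 0.00082317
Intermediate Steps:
E(n) = 272 + 8*n**2 (E(n) = -16 + 8*(36 + n**2) = -16 + (288 + 8*n**2) = 272 + 8*n**2)
u(r, a) = 9
G = 22807/9 (G = 7 + (272 + 8*(-53)**2)/9 = 7 + (272 + 8*2809)*(1/9) = 7 + (272 + 22472)*(1/9) = 7 + 22744*(1/9) = 7 + 22744/9 = 22807/9 ≈ 2534.1)
q = -11681/9 (q = -3832 + 22807/9 = -11681/9 ≈ -1297.9)
((1982 + 799)/(-2628 + o(21)))/q = ((1982 + 799)/(-2628 + 25))/(-11681/9) = (2781/(-2603))*(-9/11681) = (2781*(-1/2603))*(-9/11681) = -2781/2603*(-9/11681) = 25029/30405643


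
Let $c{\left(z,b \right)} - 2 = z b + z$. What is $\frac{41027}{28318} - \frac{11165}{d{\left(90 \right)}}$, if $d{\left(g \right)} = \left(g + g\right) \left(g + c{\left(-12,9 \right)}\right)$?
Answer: $\frac{7470665}{2038896} \approx 3.6641$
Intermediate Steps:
$c{\left(z,b \right)} = 2 + z + b z$ ($c{\left(z,b \right)} = 2 + \left(z b + z\right) = 2 + \left(b z + z\right) = 2 + \left(z + b z\right) = 2 + z + b z$)
$d{\left(g \right)} = 2 g \left(-118 + g\right)$ ($d{\left(g \right)} = \left(g + g\right) \left(g + \left(2 - 12 + 9 \left(-12\right)\right)\right) = 2 g \left(g - 118\right) = 2 g \left(-118 + g\right)$)
$\frac{41027}{28318} - \frac{11165}{d{\left(90 \right)}} = \frac{41027}{28318} - \frac{11165}{2 \cdot 90 \left(-118 + 90\right)} = 41027 \cdot \frac{1}{28318} - \frac{11165}{2 \cdot 90 \left(-28\right)} = \frac{41027}{28318} - \frac{11165}{-5040} = \frac{41027}{28318} - - \frac{319}{144} = \frac{41027}{28318} + \frac{319}{144} = \frac{7470665}{2038896}$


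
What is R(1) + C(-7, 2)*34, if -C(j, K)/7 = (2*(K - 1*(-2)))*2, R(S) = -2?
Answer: -3810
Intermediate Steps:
C(j, K) = -56 - 28*K (C(j, K) = -7*2*(K - 1*(-2))*2 = -7*2*(K + 2)*2 = -7*2*(2 + K)*2 = -7*(4 + 2*K)*2 = -7*(8 + 4*K) = -56 - 28*K)
R(1) + C(-7, 2)*34 = -2 + (-56 - 28*2)*34 = -2 + (-56 - 56)*34 = -2 - 112*34 = -2 - 3808 = -3810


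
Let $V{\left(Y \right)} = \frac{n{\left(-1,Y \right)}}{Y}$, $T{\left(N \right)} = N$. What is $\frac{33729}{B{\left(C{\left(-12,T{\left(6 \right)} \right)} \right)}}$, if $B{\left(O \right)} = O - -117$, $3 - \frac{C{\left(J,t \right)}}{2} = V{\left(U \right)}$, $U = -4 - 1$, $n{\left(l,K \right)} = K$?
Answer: $\frac{33729}{121} \approx 278.75$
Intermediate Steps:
$U = -5$ ($U = -4 - 1 = -5$)
$V{\left(Y \right)} = 1$ ($V{\left(Y \right)} = \frac{Y}{Y} = 1$)
$C{\left(J,t \right)} = 4$ ($C{\left(J,t \right)} = 6 - 2 = 4$)
$B{\left(O \right)} = 117 + O$ ($B{\left(O \right)} = O + 117 = 117 + O$)
$\frac{33729}{B{\left(C{\left(-12,T{\left(6 \right)} \right)} \right)}} = \frac{33729}{117 + 4} = \frac{33729}{121}$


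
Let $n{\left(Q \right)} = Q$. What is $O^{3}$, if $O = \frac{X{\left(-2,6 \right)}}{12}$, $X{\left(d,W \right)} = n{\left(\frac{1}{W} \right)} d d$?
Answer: $\frac{1}{5832} \approx 0.00017147$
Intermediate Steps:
$X{\left(d,W \right)} = \frac{d^{2}}{W}$ ($X{\left(d,W \right)} = \frac{d}{W} d = \frac{d^{2}}{W}$)
$O = \frac{1}{18}$ ($O = \frac{\frac{1}{6} \left(-2\right)^{2}}{12} = \frac{1}{6} \cdot 4 \cdot \frac{1}{12} = \frac{2}{3} \cdot \frac{1}{12} = \frac{1}{18} \approx 0.055556$)
$O^{3} = \left(\frac{1}{18}\right)^{3} = \frac{1}{5832}$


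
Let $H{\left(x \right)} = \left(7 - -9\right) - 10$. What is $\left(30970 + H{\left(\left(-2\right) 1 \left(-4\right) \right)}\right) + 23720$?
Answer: $54696$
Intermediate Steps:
$H{\left(x \right)} = 6$ ($H{\left(x \right)} = \left(7 + 9\right) - 10 = 16 - 10 = 6$)
$\left(30970 + H{\left(\left(-2\right) 1 \left(-4\right) \right)}\right) + 23720 = \left(30970 + 6\right) + 23720 = 30976 + 23720 = 54696$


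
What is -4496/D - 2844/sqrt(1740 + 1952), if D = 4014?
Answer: -2248/2007 - 1422*sqrt(923)/923 ≈ -47.926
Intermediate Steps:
-4496/D - 2844/sqrt(1740 + 1952) = -4496/4014 - 2844/sqrt(1740 + 1952) = -4496*1/4014 - 2844*sqrt(923)/1846 = -2248/2007 - 2844*sqrt(923)/1846 = -2248/2007 - 1422*sqrt(923)/923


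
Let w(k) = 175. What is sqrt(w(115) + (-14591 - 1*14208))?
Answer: 4*I*sqrt(1789) ≈ 169.19*I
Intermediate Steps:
sqrt(w(115) + (-14591 - 1*14208)) = sqrt(175 + (-14591 - 1*14208)) = sqrt(175 + (-14591 - 14208)) = sqrt(175 - 28799) = sqrt(-28624) = 4*I*sqrt(1789)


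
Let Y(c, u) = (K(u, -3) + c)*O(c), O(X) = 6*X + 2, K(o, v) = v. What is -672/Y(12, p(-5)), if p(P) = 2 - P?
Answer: -112/111 ≈ -1.0090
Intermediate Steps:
O(X) = 2 + 6*X
Y(c, u) = (-3 + c)*(2 + 6*c)
-672/Y(12, p(-5)) = -672*1/(2*(1 + 3*12)*(-3 + 12)) = -672*1/(18*(1 + 36)) = -672/(2*37*9) = -672/666 = -672*1/666 = -112/111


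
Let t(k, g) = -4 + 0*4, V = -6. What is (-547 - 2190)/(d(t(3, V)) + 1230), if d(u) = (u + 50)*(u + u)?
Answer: -2737/862 ≈ -3.1752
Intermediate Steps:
t(k, g) = -4 (t(k, g) = -4 + 0 = -4)
d(u) = 2*u*(50 + u) (d(u) = (50 + u)*(2*u) = 2*u*(50 + u))
(-547 - 2190)/(d(t(3, V)) + 1230) = (-547 - 2190)/(2*(-4)*(50 - 4) + 1230) = -2737/(2*(-4)*46 + 1230) = -2737/(-368 + 1230) = -2737/862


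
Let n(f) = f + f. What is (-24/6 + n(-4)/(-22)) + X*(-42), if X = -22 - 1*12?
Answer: 15668/11 ≈ 1424.4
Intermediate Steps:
n(f) = 2*f
X = -34 (X = -22 - 12 = -34)
(-24/6 + n(-4)/(-22)) + X*(-42) = (-24/6 + (2*(-4))/(-22)) - 34*(-42) = (-24*⅙ - 8*(-1/22)) + 1428 = (-4 + 4/11) + 1428 = -40/11 + 1428 = 15668/11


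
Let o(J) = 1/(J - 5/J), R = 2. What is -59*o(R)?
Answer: 118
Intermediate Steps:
-59*o(R) = -118/(-5 + 2²) = -118/(-5 + 4) = -118/(-1) = -118*(-1) = -59*(-2) = 118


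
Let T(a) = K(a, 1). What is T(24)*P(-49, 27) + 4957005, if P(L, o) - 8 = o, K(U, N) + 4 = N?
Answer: 4956900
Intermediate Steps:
K(U, N) = -4 + N
T(a) = -3 (T(a) = -4 + 1 = -3)
P(L, o) = 8 + o
T(24)*P(-49, 27) + 4957005 = -3*(8 + 27) + 4957005 = -3*35 + 4957005 = -105 + 4957005 = 4956900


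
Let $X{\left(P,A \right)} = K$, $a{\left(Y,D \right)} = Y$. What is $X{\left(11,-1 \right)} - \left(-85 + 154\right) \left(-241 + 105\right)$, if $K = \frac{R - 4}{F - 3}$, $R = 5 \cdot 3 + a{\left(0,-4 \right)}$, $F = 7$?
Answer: $\frac{37547}{4} \approx 9386.8$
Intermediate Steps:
$R = 15$ ($R = 5 \cdot 3 + 0 = 15 + 0 = 15$)
$K = \frac{11}{4}$ ($K = \frac{15 - 4}{7 - 3} = \frac{11}{4} \approx 2.75$)
$X{\left(P,A \right)} = \frac{11}{4}$
$X{\left(11,-1 \right)} - \left(-85 + 154\right) \left(-241 + 105\right) = \frac{11}{4} - \left(-85 + 154\right) \left(-241 + 105\right) = \frac{11}{4} - 69 \left(-136\right) = \frac{11}{4} - -9384 = \frac{11}{4} + 9384 = \frac{37547}{4}$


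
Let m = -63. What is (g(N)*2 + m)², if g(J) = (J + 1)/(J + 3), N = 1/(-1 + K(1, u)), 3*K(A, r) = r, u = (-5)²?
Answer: 18464209/4761 ≈ 3878.2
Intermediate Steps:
u = 25
K(A, r) = r/3
N = 3/22 (N = 1/(-1 + (⅓)*25) = 1/(-1 + 25/3) = 1/(22/3) = 3/22 ≈ 0.13636)
g(J) = (1 + J)/(3 + J)
(g(N)*2 + m)² = (((1 + 3/22)/(3 + 3/22))*2 - 63)² = (((25/22)/(69/22))*2 - 63)² = (((22/69)*(25/22))*2 - 63)² = ((25/69)*2 - 63)² = (50/69 - 63)² = (-4297/69)² = 18464209/4761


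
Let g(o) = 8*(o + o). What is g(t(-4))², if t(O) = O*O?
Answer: 65536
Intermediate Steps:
t(O) = O²
g(o) = 16*o (g(o) = 8*(2*o) = 16*o)
g(t(-4))² = (16*(-4)²)² = (16*16)² = 256² = 65536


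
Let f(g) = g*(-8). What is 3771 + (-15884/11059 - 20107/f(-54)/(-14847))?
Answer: 267380518823233/70931364336 ≈ 3769.6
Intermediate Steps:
f(g) = -8*g
3771 + (-15884/11059 - 20107/f(-54)/(-14847)) = 3771 + (-15884/11059 - 20107/((-8*(-54)))/(-14847)) = 3771 + (-15884*1/11059 - 20107/432*(-1/14847)) = 3771 + (-15884/11059 - 20107*1/432*(-1/14847)) = 3771 + (-15884/11059 - 20107/432*(-1/14847)) = 3771 + (-15884/11059 + 20107/6413904) = 3771 - 101656087823/70931364336 = 267380518823233/70931364336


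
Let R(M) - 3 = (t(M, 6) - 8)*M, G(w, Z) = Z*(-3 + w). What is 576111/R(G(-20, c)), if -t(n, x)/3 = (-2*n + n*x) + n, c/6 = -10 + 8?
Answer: -192037/381615 ≈ -0.50322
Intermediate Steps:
c = -12 (c = 6*(-10 + 8) = 6*(-2) = -12)
t(n, x) = 3*n - 3*n*x (t(n, x) = -3*((-2*n + n*x) + n) = -3*(-n + n*x) = 3*n - 3*n*x)
R(M) = 3 + M*(-8 - 15*M) (R(M) = 3 + (3*M*(1 - 1*6) - 8)*M = 3 + (3*M*(1 - 6) - 8)*M = 3 + (3*M*(-5) - 8)*M = 3 + (-15*M - 8)*M = 3 + (-8 - 15*M)*M = 3 + M*(-8 - 15*M))
576111/R(G(-20, c)) = 576111/(3 - 15*144*(-3 - 20)² - (-96)*(-3 - 20)) = 576111/(3 - 15*(-12*(-23))² - (-96)*(-23)) = 576111/(3 - 15*276² - 8*276) = 576111/(3 - 15*76176 - 2208) = 576111/(3 - 1142640 - 2208) = 576111/(-1144845) = 576111*(-1/1144845) = -192037/381615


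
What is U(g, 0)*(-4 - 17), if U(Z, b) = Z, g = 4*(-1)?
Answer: 84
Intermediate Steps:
g = -4
U(g, 0)*(-4 - 17) = -4*(-4 - 17) = -4*(-21) = 84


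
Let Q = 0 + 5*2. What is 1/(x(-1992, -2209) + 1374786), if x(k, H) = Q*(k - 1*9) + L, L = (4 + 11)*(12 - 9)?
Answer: 1/1354821 ≈ 7.3810e-7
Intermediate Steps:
Q = 10 (Q = 0 + 10 = 10)
L = 45 (L = 15*3 = 45)
x(k, H) = -45 + 10*k (x(k, H) = 10*(k - 1*9) + 45 = 10*(k - 9) + 45 = 10*(-9 + k) + 45 = (-90 + 10*k) + 45 = -45 + 10*k)
1/(x(-1992, -2209) + 1374786) = 1/((-45 + 10*(-1992)) + 1374786) = 1/((-45 - 19920) + 1374786) = 1/(-19965 + 1374786) = 1/1354821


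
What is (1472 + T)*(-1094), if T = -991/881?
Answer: -1417650054/881 ≈ -1.6091e+6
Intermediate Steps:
T = -991/881 (T = -991*1/881 = -991/881 ≈ -1.1249)
(1472 + T)*(-1094) = (1472 - 991/881)*(-1094) = (1295841/881)*(-1094) = -1417650054/881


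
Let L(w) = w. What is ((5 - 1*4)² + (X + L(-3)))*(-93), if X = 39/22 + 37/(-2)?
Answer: 19158/11 ≈ 1741.6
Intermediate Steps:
X = -184/11 (X = 39*(1/22) + 37*(-½) = 39/22 - 37/2 = -184/11 ≈ -16.727)
((5 - 1*4)² + (X + L(-3)))*(-93) = ((5 - 1*4)² + (-184/11 - 3))*(-93) = ((5 - 4)² - 217/11)*(-93) = (1² - 217/11)*(-93) = (1 - 217/11)*(-93) = -206/11*(-93) = 19158/11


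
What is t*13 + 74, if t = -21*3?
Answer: -745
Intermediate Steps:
t = -63
t*13 + 74 = -63*13 + 74 = -819 + 74 = -745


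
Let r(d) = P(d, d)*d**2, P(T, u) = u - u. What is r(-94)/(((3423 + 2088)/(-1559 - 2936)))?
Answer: 0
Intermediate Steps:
P(T, u) = 0
r(d) = 0 (r(d) = 0*d**2 = 0)
r(-94)/(((3423 + 2088)/(-1559 - 2936))) = 0/(((3423 + 2088)/(-1559 - 2936))) = 0/((5511/(-4495))) = 0/((5511*(-1/4495))) = 0/(-5511/4495) = 0*(-4495/5511) = 0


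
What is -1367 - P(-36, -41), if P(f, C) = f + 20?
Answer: -1351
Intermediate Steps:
P(f, C) = 20 + f
-1367 - P(-36, -41) = -1367 - (20 - 36) = -1367 - 1*(-16) = -1367 + 16 = -1351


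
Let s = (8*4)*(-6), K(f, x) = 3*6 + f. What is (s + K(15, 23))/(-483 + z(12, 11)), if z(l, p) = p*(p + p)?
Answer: 159/241 ≈ 0.65975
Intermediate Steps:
z(l, p) = 2*p**2 (z(l, p) = p*(2*p) = 2*p**2)
K(f, x) = 18 + f
s = -192 (s = 32*(-6) = -192)
(s + K(15, 23))/(-483 + z(12, 11)) = (-192 + (18 + 15))/(-483 + 2*11**2) = (-192 + 33)/(-483 + 2*121) = -159/(-483 + 242) = -159/(-241) = -159*(-1/241) = 159/241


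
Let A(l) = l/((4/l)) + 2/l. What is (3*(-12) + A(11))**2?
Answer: 60025/1936 ≈ 31.005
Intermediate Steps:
A(l) = 2/l + l**2/4 (A(l) = l*(l/4) + 2/l = l**2/4 + 2/l = 2/l + l**2/4)
(3*(-12) + A(11))**2 = (3*(-12) + (1/4)*(8 + 11**3)/11)**2 = (-36 + (1/4)*(1/11)*(8 + 1331))**2 = (-36 + (1/4)*(1/11)*1339)**2 = (-36 + 1339/44)**2 = (-245/44)**2 = 60025/1936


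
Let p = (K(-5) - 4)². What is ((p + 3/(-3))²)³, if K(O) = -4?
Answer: 62523502209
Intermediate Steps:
p = 64 (p = (-4 - 4)² = (-8)² = 64)
((p + 3/(-3))²)³ = ((64 + 3/(-3))²)³ = ((64 + 3*(-⅓))²)³ = ((64 - 1)²)³ = (63²)³ = 3969³ = 62523502209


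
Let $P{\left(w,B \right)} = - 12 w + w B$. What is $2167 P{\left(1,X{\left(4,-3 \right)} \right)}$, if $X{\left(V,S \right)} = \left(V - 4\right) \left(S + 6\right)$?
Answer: $-26004$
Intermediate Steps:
$X{\left(V,S \right)} = \left(-4 + V\right) \left(6 + S\right)$
$P{\left(w,B \right)} = - 12 w + B w$
$2167 P{\left(1,X{\left(4,-3 \right)} \right)} = 2167 \cdot 1 \left(-12 - 0\right) = 2167 \cdot 1 \left(-12 + \left(-24 + 12 + 24 - 12\right)\right) = 2167 \cdot 1 \left(-12 + 0\right) = 2167 \cdot 1 \left(-12\right) = 2167 \left(-12\right) = -26004$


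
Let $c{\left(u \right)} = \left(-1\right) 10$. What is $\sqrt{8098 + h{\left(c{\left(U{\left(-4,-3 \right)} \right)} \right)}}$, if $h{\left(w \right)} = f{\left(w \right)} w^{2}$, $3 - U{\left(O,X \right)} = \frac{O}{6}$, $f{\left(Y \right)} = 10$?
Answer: $\sqrt{9098} \approx 95.383$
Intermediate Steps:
$U{\left(O,X \right)} = 3 - \frac{O}{6}$
$c{\left(u \right)} = -10$
$h{\left(w \right)} = 10 w^{2}$
$\sqrt{8098 + h{\left(c{\left(U{\left(-4,-3 \right)} \right)} \right)}} = \sqrt{8098 + 10 \left(-10\right)^{2}} = \sqrt{8098 + 10 \cdot 100} = \sqrt{8098 + 1000} = \sqrt{9098}$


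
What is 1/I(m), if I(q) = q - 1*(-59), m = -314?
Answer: -1/255 ≈ -0.0039216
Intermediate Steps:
I(q) = 59 + q (I(q) = q + 59 = 59 + q)
1/I(m) = 1/(59 - 314) = 1/(-255) = -1/255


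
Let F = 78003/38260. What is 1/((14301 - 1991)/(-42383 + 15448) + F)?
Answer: 206106620/326006041 ≈ 0.63222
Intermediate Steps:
F = 78003/38260 (F = 78003*(1/38260) = 78003/38260 ≈ 2.0388)
1/((14301 - 1991)/(-42383 + 15448) + F) = 1/((14301 - 1991)/(-42383 + 15448) + 78003/38260) = 1/(12310/(-26935) + 78003/38260) = 1/(12310*(-1/26935) + 78003/38260) = 1/(-2462/5387 + 78003/38260) = 1/(326006041/206106620) = 206106620/326006041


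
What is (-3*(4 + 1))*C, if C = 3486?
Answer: -52290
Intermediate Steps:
(-3*(4 + 1))*C = -3*(4 + 1)*3486 = -3*5*3486 = -15*3486 = -52290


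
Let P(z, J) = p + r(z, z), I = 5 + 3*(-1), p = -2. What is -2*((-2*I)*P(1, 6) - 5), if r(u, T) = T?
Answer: 2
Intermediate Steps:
I = 2 (I = 5 - 3 = 2)
P(z, J) = -2 + z
-2*((-2*I)*P(1, 6) - 5) = -2*((-2*2)*(-2 + 1) - 5) = -2*(-4*(-1) - 5) = -2*(4 - 5) = -2*(-1) = 2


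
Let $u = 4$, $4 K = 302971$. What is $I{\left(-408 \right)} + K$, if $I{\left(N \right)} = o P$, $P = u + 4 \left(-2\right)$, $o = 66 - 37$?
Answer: $\frac{302507}{4} \approx 75627.0$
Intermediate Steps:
$o = 29$
$K = \frac{302971}{4}$ ($K = \frac{1}{4} \cdot 302971 = \frac{302971}{4} \approx 75743.0$)
$P = -4$ ($P = 4 + 4 \left(-2\right) = 4 - 8 = -4$)
$I{\left(N \right)} = -116$ ($I{\left(N \right)} = 29 \left(-4\right) = -116$)
$I{\left(-408 \right)} + K = -116 + \frac{302971}{4} = \frac{302507}{4}$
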